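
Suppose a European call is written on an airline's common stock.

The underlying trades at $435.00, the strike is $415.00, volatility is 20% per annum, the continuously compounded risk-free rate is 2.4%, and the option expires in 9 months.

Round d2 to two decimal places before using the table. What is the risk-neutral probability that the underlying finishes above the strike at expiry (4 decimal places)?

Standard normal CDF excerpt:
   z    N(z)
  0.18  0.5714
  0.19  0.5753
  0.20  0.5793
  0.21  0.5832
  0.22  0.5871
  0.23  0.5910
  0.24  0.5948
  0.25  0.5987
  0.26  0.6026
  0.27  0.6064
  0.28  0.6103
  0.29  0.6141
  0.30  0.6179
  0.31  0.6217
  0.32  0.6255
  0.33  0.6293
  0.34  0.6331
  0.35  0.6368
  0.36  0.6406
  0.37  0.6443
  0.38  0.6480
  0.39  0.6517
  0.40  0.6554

0.6141

T = 0.75;  σ√T = 0.1732
d₁ = [ln(435/415) + (0.024 + 0.2²/2)·0.75] / 0.1732 = [0.0471 + 0.0330] / 0.1732 = 0.4623 → 0.46
d₂ = d₁ − σ√T = 0.4623 − 0.1732 = 0.2891 → 0.29
Risk-neutral Pr[S_T > K] = N(d₂) = N(0.29) = 0.6141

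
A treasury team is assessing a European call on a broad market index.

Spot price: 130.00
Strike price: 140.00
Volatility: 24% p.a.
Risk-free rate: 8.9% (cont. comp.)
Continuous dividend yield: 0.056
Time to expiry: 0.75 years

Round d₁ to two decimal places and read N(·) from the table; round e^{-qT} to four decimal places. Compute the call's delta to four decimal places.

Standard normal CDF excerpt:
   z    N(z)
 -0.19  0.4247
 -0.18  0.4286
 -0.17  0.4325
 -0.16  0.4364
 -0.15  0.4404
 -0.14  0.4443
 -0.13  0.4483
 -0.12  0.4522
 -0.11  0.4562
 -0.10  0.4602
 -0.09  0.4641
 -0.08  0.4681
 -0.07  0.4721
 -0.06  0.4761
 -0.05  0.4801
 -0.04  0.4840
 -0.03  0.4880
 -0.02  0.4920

0.4299

σ√T = 0.24 × 0.8660 = 0.2078
d₁ = [ln(130/140) + (0.089 − 0.056 + 0.24²/2)·0.75] / 0.2078 = [-0.0741 + 0.0463] / 0.2078 = -0.1336 which rounds to -0.13
N(d₁) = N(-0.13) = 0.4483
Δ_call = e^(−qT)·N(d₁) = 0.9589·0.4483 = 0.4299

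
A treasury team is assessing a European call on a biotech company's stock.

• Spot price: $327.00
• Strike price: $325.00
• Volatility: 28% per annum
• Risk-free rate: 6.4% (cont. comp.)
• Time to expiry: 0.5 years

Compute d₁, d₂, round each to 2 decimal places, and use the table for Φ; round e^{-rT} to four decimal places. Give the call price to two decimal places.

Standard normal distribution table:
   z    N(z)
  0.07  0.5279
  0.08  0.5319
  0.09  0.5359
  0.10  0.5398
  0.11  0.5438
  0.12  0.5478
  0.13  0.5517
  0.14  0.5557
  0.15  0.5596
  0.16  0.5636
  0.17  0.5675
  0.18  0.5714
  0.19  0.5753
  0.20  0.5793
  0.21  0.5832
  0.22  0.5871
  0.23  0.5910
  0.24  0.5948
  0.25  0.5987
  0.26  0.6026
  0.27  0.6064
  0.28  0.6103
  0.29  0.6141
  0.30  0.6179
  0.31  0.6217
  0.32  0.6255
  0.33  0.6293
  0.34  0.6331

$32.13

T = 0.5;  σ√T = 0.1980
d₁ = [ln(327/325) + (0.064 + 0.28²/2)·0.5] / 0.1980 = [0.0061 + 0.0516] / 0.1980 = 0.2916 which rounds to 0.29
d₂ = d₁ − σ√T = 0.2916 − 0.1980 = 0.0936 which rounds to 0.09
exp(−rT) = exp(−0.064·0.5) = 0.9685
N(d₁) = N(0.29) = 0.6141;  N(d₂) = N(0.09) = 0.5359
C = 327·0.6141 − 325·0.9685·0.5359 = 200.8107 − 168.6812 = 32.1295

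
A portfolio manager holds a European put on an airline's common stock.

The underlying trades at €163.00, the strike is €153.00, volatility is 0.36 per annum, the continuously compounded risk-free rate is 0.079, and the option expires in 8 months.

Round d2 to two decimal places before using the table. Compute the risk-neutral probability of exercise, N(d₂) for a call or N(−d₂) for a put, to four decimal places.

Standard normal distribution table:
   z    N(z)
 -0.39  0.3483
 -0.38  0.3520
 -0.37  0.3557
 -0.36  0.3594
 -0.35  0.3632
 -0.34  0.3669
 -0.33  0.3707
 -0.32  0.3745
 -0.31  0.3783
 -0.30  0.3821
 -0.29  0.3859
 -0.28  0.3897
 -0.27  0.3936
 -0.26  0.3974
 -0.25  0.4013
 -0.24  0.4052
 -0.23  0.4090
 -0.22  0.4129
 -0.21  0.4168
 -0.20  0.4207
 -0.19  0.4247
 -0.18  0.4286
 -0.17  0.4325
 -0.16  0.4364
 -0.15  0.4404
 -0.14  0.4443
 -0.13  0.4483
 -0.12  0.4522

σ√T = 0.36 × 0.8165 = 0.2939
ln(S/K) + (r + σ²/2)T = ln(163/153) + (0.079 + 0.36²/2)·0.6667 = 0.0633 + 0.0959 = 0.1592
d₁ = 0.1592 / 0.2939 = 0.5415 ≈ 0.54
d₂ = d₁ − σ√T = 0.5415 − 0.2939 = 0.2476 ≈ 0.25
Risk-neutral Pr[S_T < K] = N(−d₂) = N(-0.25) = 0.4013

0.4013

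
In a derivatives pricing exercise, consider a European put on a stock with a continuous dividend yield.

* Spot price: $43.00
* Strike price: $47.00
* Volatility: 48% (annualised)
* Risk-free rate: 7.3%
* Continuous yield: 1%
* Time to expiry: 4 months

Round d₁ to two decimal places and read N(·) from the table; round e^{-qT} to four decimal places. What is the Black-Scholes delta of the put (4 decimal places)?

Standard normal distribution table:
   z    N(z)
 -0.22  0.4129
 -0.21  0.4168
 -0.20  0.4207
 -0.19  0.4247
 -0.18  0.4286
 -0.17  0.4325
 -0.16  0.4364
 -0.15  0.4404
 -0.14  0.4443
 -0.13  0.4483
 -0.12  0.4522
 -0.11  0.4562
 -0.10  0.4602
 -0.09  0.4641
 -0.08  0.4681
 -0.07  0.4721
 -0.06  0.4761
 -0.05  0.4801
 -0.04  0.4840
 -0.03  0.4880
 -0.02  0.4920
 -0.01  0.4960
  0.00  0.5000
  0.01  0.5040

σ√T = 0.48·√0.3333 = 0.2771
d₁ = [ln(43/47) + (0.073 − 0.01 + 0.48²/2)·0.3333] / 0.2771 = [-0.0889 + 0.0594] / 0.2771 = -0.1066 ⇒ -0.11
N(d₁) = N(-0.11) = 0.4562
Δ_put = e^(−qT)·(N(d₁) − 1) = 0.9967·(0.4562 − 1) = -0.5420

-0.5420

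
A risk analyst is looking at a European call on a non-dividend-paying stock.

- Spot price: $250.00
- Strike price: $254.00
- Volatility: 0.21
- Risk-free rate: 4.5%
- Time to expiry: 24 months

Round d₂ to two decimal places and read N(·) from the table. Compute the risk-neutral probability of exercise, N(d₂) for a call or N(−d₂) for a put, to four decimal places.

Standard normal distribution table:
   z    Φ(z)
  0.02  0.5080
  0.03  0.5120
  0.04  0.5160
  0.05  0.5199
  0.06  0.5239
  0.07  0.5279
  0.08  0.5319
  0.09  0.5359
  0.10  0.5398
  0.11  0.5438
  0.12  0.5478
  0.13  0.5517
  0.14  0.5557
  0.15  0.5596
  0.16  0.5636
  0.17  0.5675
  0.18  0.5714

0.5398

T = 2;  σ√T = 0.2970
d₁ = [ln(250/254) + (0.045 + 0.21²/2)·2] / 0.2970 = [-0.0159 + 0.1341] / 0.2970 = 0.3981 which rounds to 0.40
d₂ = d₁ − σ√T = 0.3981 − 0.2970 = 0.1011 which rounds to 0.10
Pr(exercise) under Q = N(d₂) = 0.5398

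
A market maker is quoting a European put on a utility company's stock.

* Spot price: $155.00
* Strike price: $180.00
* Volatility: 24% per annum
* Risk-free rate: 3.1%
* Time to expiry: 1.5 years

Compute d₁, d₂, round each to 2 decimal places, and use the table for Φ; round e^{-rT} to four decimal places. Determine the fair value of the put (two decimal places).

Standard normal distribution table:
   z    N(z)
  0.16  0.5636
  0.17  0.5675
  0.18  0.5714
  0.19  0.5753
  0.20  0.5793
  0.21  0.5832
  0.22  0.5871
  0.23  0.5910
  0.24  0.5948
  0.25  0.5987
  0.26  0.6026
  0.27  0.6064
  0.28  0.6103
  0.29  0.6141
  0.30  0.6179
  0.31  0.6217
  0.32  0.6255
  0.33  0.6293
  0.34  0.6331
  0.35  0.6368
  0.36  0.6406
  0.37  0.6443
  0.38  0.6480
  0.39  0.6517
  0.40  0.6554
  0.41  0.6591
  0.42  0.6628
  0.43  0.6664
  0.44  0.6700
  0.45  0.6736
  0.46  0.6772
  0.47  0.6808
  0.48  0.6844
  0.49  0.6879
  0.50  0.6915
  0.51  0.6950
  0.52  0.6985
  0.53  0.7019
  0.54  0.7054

$29.03

σ√T = 0.24 × 1.2247 = 0.2939
d₁ = [ln(155/180) + (0.031 + ½·0.24²)·1.5] / (σ√T) = (-0.1495 + 0.0897) / 0.2939 = -0.2036 ⇒ -0.20
d₂ = -0.2036 − 0.2939 = -0.4975 ⇒ -0.50
exp(−rT) = exp(−0.031·1.5) = 0.9546
P = 180·0.9546·N(0.50) − 155·N(0.20) = 180·0.9546·0.6915 − 155·0.5793 = 118.8191 − 89.7915 = 29.0276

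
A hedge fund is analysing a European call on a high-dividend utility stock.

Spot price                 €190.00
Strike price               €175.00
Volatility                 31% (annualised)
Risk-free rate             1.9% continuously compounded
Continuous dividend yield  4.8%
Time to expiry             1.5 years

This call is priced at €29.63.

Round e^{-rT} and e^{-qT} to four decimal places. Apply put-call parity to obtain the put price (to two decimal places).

€22.92

e^(−qT) = e^(−0.048·1.5) = 0.9305;  e^(−rT) = e^(−0.019·1.5) = 0.9719
Put-call parity: C − P = S·e^(−qT) − K·e^(−rT) = 190·0.9305 − 175·0.9719 = 176.7950 − 170.0825 = 6.7125
P = C − (C − P) = 29.63 − (6.7125) = 22.9175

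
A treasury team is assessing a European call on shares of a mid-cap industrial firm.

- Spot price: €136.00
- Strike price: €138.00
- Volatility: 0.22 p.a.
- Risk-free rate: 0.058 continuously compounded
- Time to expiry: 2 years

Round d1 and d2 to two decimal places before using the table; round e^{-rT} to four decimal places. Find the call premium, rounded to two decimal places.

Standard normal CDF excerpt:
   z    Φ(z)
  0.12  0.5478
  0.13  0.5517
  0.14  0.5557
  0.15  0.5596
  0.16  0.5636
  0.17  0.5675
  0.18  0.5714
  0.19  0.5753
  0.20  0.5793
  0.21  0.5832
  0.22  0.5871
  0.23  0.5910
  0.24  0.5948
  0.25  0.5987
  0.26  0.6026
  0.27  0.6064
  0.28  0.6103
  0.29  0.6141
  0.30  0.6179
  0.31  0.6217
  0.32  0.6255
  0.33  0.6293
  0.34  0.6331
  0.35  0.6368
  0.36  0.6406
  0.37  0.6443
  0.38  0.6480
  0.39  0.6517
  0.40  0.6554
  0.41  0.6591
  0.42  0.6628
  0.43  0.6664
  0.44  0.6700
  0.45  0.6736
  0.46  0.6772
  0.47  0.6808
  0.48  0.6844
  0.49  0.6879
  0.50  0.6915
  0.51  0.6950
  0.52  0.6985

σ√T = 0.22·√2 = 0.3111
ln(S/K) + (r + σ²/2)T = ln(136/138) + (0.058 + 0.22²/2)·2 = -0.0146 + 0.1644 = 0.1498
d₁ = 0.1498 / 0.3111 = 0.4815 ≈ 0.48
d₂ = d₁ − σ√T = 0.4815 − 0.3111 = 0.1704 ≈ 0.17
e^(−rT) = e^(−0.058·2) = 0.8905
N(d₁) = N(0.48) = 0.6844;  N(d₂) = N(0.17) = 0.5675
C = 136·0.6844 − 138·0.8905·0.5675 = 93.0784 − 69.7395 = 23.3389

€23.34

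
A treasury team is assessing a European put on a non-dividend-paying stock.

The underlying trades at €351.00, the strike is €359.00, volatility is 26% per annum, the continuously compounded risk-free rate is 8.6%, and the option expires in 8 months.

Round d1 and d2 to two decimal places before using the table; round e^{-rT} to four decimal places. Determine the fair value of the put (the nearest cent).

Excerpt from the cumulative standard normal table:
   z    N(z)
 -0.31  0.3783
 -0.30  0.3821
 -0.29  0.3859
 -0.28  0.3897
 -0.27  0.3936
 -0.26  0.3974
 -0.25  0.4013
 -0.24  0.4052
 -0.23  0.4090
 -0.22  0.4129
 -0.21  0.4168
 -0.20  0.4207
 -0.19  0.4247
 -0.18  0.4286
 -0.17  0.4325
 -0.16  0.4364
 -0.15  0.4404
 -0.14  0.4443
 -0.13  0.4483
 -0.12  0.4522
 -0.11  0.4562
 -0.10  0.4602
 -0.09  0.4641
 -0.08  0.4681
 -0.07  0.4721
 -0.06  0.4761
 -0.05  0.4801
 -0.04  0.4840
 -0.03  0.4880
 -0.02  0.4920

€23.25

σ√T = 0.26 × 0.8165 = 0.2123
d₁ = [ln(351/359) + (0.086 + 0.26²/2)·0.6667] / 0.2123 = [-0.0225 + 0.0799] / 0.2123 = 0.2701 ≈ 0.27
d₂ = d₁ − σ√T = 0.2701 − 0.2123 = 0.0578 ≈ 0.06
e^(−rT) = e^(−0.086·0.6667) = 0.9443
N(−d₂) = N(-0.06) = 0.4761;  N(−d₁) = N(-0.27) = 0.3936
P = 359·0.9443·0.4761 − 351·0.3936 = 161.3997 − 138.1536 = 23.2461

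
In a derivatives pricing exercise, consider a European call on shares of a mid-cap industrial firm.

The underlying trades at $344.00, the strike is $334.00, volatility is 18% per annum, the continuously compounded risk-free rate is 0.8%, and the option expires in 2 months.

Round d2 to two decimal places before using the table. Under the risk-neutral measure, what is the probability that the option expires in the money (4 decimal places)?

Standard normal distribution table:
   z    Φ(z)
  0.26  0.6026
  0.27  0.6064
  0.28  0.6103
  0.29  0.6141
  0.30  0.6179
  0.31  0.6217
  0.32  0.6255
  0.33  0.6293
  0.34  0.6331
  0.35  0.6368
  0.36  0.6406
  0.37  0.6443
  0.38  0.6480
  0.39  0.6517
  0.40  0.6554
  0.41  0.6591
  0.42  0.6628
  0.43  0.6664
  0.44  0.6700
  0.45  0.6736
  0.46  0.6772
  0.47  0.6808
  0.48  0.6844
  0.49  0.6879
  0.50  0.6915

0.6480

T = 0.1667;  σ√T = 0.0735
ln(S/K) + (r + σ²/2)T = ln(344/334) + (0.008 + 0.18²/2)·0.1667 = 0.0295 + 0.0040 = 0.0335
d₁ = 0.0335 / 0.0735 = 0.4563 which rounds to 0.46
d₂ = d₁ − σ√T = 0.4563 − 0.0735 = 0.3829 which rounds to 0.38
Risk-neutral Pr[S_T > K] = N(d₂) = N(0.38) = 0.6480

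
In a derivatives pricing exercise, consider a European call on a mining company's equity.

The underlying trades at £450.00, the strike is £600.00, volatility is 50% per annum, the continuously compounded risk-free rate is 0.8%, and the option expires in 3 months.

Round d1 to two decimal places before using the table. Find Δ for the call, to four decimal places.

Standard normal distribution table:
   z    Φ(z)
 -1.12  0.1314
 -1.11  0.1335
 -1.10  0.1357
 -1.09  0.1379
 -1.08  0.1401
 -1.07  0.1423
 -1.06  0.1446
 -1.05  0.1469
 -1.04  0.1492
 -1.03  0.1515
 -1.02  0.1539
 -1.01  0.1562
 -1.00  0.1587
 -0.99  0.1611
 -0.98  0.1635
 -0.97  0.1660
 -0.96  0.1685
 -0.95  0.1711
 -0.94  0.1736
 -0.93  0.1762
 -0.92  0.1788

0.1539

σ√T = 0.5·√0.25 = 0.2500
ln(S/K) + (r + σ²/2)T = ln(450/600) + (0.008 + 0.5²/2)·0.25 = -0.2877 + 0.0333 = -0.2544
d₁ = -0.2544 / 0.2500 = -1.0177 ≈ -1.02
N(d₁) = N(-1.02) = 0.1539
Δ_call = N(d₁) = 0.1539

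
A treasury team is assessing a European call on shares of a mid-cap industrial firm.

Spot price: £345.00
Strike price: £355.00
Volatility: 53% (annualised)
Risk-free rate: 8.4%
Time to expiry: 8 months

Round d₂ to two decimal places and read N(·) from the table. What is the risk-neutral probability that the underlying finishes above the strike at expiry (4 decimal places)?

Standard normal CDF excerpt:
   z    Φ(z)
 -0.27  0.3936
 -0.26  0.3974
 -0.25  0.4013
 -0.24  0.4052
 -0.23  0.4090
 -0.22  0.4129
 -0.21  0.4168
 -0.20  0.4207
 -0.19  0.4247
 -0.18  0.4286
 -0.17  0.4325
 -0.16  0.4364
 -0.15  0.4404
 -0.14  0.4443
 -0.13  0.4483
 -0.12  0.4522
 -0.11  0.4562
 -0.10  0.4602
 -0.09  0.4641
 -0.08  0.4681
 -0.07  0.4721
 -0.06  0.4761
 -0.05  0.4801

0.4404

σ√T = 0.53·√0.6667 = 0.4327
d₁ = [ln(345/355) + (0.084 + 0.53²/2)·0.6667] / 0.4327 = [-0.0286 + 0.1496] / 0.4327 = 0.2798 which rounds to 0.28
d₂ = d₁ − σ√T = 0.2798 − 0.4327 = -0.1530 which rounds to -0.15
Risk-neutral Pr[S_T > K] = N(d₂) = N(-0.15) = 0.4404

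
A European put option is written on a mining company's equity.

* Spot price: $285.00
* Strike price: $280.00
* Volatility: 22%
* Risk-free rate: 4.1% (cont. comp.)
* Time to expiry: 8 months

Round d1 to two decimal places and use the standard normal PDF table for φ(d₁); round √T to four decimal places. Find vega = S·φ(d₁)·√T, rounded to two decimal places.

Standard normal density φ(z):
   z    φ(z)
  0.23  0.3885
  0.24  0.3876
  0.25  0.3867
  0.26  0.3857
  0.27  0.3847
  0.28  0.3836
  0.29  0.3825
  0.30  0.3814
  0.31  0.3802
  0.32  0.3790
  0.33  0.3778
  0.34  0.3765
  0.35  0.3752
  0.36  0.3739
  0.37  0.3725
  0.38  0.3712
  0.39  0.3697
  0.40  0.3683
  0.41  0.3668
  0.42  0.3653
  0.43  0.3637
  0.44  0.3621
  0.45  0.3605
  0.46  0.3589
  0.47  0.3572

σ√T = 0.22 × 0.8165 = 0.1796
d₁ = [ln(285/280) + (0.041 + 0.22²/2)·0.6667] / 0.1796 = [0.0177 + 0.0435] / 0.1796 = 0.3405 ⇒ 0.34
√T = √0.6667 = 0.8165
φ(d₁) = φ(0.34) = 0.3765
vega = S·φ(d₁)·√T = 285·0.3765·0.8165 = 87.6125

87.61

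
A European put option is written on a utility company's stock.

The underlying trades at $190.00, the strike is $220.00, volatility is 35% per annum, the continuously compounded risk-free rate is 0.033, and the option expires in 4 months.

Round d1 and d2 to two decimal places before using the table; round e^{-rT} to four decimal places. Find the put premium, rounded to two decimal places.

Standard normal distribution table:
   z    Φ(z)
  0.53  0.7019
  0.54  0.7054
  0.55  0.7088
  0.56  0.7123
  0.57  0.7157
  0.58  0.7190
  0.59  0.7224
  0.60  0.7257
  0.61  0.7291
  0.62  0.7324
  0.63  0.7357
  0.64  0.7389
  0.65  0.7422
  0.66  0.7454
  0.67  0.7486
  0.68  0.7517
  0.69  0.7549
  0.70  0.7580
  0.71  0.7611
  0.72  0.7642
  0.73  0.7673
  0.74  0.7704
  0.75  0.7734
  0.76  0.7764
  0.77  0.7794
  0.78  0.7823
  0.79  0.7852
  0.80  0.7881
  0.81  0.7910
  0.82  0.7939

$33.62

σ√T = 0.35 × 0.5774 = 0.2021
d₁ = [ln(190/220) + (0.033 + 0.35²/2)·0.3333] / 0.2021 = [-0.1466 + 0.0314] / 0.2021 = -0.5700 → -0.57
d₂ = d₁ − σ√T = -0.5700 − 0.2021 = -0.7721 → -0.77
e^(−rT) = e^(−0.033·0.3333) = 0.9891
N(−d₂) = N(0.77) = 0.7794;  N(−d₁) = N(0.57) = 0.7157
P = 220·0.9891·0.7794 − 190·0.7157 = 169.5990 − 135.9830 = 33.6160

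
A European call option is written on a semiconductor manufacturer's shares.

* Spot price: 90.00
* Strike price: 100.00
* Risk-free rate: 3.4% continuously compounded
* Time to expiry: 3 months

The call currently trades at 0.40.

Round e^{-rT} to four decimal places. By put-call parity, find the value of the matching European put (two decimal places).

9.55

e^(−rT) = e^(−0.034·0.25) = 0.9915
Put-call parity: C − P = S − K·e^(−rT) = 90 − 100·0.9915 = 90 − 99.1500 = -9.1500
P = C − (C − P) = 0.40 − (-9.1500) = 9.5500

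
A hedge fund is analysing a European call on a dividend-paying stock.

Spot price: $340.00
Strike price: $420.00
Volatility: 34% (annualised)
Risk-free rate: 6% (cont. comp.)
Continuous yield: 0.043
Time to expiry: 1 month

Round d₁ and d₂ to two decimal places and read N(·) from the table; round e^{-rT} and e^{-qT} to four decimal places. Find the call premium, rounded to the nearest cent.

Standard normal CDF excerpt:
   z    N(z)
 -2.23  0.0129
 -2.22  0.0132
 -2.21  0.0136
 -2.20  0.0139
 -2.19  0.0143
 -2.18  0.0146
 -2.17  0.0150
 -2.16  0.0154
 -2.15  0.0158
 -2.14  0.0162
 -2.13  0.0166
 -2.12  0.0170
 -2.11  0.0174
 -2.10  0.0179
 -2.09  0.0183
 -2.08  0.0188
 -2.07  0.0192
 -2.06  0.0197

σ√T = 0.34·√0.08333 = 0.0981
ln(S/K) + (r − q + σ²/2)T = ln(340/420) + (0.06 − 0.043 + 0.34²/2)·0.08333 = -0.2113 + 0.0062 = -0.2051
d₁ = -0.2051 / 0.0981 = -2.0894 ≈ -2.09
d₂ = d₁ − σ√T = -2.0894 − 0.0981 = -2.1876 ≈ -2.19
e^(−qT) = e^(−0.043·0.08333) = 0.9964;  e^(−rT) = e^(−0.06·0.08333) = 0.9950
C = 340·0.9964·N(-2.09) − 420·0.9950·N(-2.19) = 340·0.9964·0.0183 − 420·0.9950·0.0143 = 6.1996 − 5.9760 = 0.2236

$0.22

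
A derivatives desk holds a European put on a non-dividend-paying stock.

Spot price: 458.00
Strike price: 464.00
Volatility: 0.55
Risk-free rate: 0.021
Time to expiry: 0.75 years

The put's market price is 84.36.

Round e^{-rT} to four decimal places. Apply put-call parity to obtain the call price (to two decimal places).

e^(−rT) = e^(−0.021·0.75) = 0.9844
Put-call parity: C − P = S − K·e^(−rT) = 458 − 464·0.9844 = 458 − 456.7616 = 1.2384
C = P + (C − P) = 84.36 + (1.2384) = 85.5984

85.60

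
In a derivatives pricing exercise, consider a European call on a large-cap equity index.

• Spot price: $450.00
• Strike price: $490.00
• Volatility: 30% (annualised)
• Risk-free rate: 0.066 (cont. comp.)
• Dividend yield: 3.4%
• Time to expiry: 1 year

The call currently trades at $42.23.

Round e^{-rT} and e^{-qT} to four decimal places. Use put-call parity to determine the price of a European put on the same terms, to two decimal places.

e^(−qT) = e^(−0.034·1) = 0.9666;  e^(−rT) = e^(−0.066·1) = 0.9361
Put-call parity: C − P = S·e^(−qT) − K·e^(−rT) = 450·0.9666 − 490·0.9361 = 434.9700 − 458.6890 = -23.7190
P = C − (C − P) = 42.23 − (-23.7190) = 65.9490

$65.95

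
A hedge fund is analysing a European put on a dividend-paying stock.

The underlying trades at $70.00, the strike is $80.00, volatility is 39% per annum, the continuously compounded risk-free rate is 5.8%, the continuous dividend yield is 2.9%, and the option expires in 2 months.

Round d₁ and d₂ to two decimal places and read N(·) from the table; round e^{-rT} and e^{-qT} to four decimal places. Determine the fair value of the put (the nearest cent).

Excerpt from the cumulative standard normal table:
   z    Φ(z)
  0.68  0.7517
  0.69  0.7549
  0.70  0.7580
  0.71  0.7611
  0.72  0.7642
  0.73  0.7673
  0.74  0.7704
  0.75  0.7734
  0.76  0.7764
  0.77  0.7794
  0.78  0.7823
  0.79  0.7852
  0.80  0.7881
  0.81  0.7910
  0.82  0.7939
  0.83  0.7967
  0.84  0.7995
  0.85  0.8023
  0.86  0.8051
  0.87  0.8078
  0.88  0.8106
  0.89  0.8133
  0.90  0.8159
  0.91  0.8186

$10.99

σ√T = 0.39 × 0.4082 = 0.1592
d₁ = [ln(70/80) + (0.058 − 0.029 + 0.39²/2)·0.1667] / 0.1592 = [-0.1335 + 0.0175] / 0.1592 = -0.7287 ⇒ -0.73
d₂ = d₁ − σ√T = -0.7287 − 0.1592 = -0.8879 ⇒ -0.89
e^(−qT) = e^(−0.029·0.1667) = 0.9952;  e^(−rT) = e^(−0.058·0.1667) = 0.9904
P = 80·0.9904·N(0.89) − 70·0.9952·N(0.73) = 80·0.9904·0.8133 − 70·0.9952·0.7673 = 64.4394 − 53.4532 = 10.9862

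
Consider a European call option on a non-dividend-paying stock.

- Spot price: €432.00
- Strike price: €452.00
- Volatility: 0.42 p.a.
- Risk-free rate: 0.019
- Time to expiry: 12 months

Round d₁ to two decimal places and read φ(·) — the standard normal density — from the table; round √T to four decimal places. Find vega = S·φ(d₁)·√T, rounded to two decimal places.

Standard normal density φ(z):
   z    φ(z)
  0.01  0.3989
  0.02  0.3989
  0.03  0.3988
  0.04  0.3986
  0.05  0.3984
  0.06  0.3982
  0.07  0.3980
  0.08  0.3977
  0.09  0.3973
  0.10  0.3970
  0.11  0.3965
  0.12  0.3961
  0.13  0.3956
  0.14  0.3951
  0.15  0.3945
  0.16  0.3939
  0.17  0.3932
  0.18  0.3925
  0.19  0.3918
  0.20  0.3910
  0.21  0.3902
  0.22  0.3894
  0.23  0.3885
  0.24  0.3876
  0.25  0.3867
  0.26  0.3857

σ√T = 0.42·√1 = 0.4200
d₁ = [ln(432/452) + (0.019 + 0.42²/2)·1] / 0.4200 = [-0.0453 + 0.1072] / 0.4200 = 0.1475 ⇒ 0.15
√T = √1 = 1.0000
φ(d₁) = φ(0.15) = 0.3945
vega = S·φ(d₁)·√T = 432·0.3945·1.0000 = 170.4240

170.42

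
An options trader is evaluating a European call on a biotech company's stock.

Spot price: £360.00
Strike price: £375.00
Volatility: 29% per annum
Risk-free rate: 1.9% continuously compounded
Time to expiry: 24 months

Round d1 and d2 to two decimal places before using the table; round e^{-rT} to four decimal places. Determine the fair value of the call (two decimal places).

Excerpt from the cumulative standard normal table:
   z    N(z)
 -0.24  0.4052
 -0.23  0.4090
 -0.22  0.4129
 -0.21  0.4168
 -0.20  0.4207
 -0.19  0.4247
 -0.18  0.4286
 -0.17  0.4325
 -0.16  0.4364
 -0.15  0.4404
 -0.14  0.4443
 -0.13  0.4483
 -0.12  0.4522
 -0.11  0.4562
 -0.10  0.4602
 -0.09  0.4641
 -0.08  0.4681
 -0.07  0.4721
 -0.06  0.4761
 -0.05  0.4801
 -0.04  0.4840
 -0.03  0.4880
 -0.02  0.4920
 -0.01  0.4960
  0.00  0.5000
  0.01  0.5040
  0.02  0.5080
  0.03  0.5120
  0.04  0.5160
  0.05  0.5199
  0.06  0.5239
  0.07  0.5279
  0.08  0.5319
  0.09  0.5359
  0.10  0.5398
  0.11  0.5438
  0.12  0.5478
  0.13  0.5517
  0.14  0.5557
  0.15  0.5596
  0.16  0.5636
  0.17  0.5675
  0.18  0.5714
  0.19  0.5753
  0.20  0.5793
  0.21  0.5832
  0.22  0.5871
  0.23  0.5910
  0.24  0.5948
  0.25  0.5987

£58.08

T = 2;  σ√T = 0.4101
d₁ = [ln(360/375) + (0.019 + ½·0.29²)·2] / (σ√T) = (-0.0408 + 0.1221) / 0.4101 = 0.1982 → 0.20
d₂ = 0.1982 − 0.4101 = -0.2119 → -0.21
e^(−rT) = e^(−0.019·2) = 0.9627
N(d₁) = N(0.20) = 0.5793;  N(d₂) = N(-0.21) = 0.4168
C = 360·0.5793 − 375·0.9627·0.4168 = 208.5480 − 150.4700 = 58.0780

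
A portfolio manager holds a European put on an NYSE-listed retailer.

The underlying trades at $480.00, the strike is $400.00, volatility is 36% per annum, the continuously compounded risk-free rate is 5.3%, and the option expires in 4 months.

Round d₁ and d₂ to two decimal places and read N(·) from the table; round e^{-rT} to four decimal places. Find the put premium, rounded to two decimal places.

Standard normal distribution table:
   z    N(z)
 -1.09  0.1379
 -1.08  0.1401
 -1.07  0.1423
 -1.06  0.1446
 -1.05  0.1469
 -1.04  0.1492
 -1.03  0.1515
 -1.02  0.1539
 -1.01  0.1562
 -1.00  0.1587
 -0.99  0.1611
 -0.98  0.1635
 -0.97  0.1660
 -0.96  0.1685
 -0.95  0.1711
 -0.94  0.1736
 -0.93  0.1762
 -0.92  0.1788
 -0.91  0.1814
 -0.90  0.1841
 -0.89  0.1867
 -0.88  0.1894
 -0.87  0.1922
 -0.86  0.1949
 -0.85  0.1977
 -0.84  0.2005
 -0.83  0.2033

$8.29

σ√T = 0.36·√0.3333 = 0.2078
d₁ = [ln(480/400) + (0.053 + 0.36²/2)·0.3333] / 0.2078 = [0.1823 + 0.0393] / 0.2078 = 1.0661 ≈ 1.07
d₂ = d₁ − σ√T = 1.0661 − 0.2078 = 0.8583 ≈ 0.86
e^(−rT) = e^(−0.053·0.3333) = 0.9825
N(−d₂) = N(-0.86) = 0.1949;  N(−d₁) = N(-1.07) = 0.1423
P = 400·0.9825·0.1949 − 480·0.1423 = 76.5957 − 68.3040 = 8.2917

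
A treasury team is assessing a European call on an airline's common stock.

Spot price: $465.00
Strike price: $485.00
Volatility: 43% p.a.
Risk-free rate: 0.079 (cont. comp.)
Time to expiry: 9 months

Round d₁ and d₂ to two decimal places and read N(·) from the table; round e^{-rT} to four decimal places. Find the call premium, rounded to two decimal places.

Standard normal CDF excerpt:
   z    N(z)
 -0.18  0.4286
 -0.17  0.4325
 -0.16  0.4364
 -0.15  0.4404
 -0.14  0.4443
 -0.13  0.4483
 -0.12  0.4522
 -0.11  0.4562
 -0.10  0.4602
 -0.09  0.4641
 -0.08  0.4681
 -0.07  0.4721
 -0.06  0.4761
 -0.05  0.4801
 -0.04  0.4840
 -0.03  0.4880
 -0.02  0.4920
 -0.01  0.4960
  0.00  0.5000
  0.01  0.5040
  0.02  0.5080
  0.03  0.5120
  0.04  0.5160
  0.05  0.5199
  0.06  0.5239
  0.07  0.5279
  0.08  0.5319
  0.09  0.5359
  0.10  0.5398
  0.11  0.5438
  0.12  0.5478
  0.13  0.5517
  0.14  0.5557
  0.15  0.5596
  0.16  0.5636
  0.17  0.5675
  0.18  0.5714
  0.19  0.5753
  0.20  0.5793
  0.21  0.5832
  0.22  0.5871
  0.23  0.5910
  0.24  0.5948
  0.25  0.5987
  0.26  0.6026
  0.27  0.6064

T = 0.75;  σ√T = 0.3724
d₁ = [ln(465/485) + (0.079 + 0.43²/2)·0.75] / 0.3724 = [-0.0421 + 0.1286] / 0.3724 = 0.2322 → 0.23
d₂ = d₁ − σ√T = 0.2322 − 0.3724 = -0.1402 → -0.14
exp(−rT) = exp(−0.079·0.75) = 0.9425
N(d₁) = N(0.23) = 0.5910;  N(d₂) = N(-0.14) = 0.4443
C = 465·0.5910 − 485·0.9425·0.4443 = 274.8150 − 203.0951 = 71.7199

$71.72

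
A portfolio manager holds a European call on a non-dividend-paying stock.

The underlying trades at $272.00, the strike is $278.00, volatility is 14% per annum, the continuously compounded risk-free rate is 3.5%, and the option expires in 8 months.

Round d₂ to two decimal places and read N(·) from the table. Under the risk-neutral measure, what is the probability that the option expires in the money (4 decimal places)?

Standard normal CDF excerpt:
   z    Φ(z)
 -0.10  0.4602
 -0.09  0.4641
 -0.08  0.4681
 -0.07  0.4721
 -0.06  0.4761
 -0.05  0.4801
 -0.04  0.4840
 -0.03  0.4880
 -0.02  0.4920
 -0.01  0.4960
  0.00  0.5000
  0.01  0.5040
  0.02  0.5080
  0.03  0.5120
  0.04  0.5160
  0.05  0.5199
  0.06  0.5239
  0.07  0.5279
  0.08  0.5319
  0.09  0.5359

0.4840

σ√T = 0.14 × 0.8165 = 0.1143
d₁ = [ln(272/278) + (0.035 + 0.14²/2)·0.6667] / 0.1143 = [-0.0218 + 0.0299] / 0.1143 = 0.0704 → 0.07
d₂ = d₁ − σ√T = 0.0704 − 0.1143 = -0.0439 → -0.04
Risk-neutral Pr[S_T > K] = N(d₂) = N(-0.04) = 0.4840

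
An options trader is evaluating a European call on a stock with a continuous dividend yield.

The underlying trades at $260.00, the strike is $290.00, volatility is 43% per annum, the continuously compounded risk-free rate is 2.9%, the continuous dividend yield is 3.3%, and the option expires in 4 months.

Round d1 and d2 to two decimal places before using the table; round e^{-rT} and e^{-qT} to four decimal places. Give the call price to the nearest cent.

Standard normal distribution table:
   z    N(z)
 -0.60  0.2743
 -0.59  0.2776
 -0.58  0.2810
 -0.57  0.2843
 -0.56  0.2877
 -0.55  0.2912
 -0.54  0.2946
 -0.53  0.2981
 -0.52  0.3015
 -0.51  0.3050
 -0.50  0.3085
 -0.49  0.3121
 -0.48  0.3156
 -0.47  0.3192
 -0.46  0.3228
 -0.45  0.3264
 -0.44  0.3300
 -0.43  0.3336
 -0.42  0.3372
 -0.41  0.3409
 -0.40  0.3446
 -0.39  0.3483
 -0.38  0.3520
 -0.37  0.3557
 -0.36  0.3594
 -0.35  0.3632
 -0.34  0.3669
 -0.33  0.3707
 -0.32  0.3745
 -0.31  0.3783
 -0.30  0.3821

T = 0.3333;  σ√T = 0.2483
d₁ = [ln(260/290) + (0.029 − 0.033 + 0.43²/2)·0.3333] / 0.2483 = [-0.1092 + 0.0295] / 0.2483 = -0.3211 which rounds to -0.32
d₂ = d₁ − σ√T = -0.3211 − 0.2483 = -0.5694 which rounds to -0.57
exp(−qT) = exp(−0.033·0.3333) = 0.9891;  exp(−rT) = exp(−0.029·0.3333) = 0.9904
N(d₁) = N(-0.32) = 0.3745;  N(d₂) = N(-0.57) = 0.2843
C = 260·0.9891·0.3745 − 290·0.9904·0.2843 = 96.3087 − 81.6555 = 14.6532

$14.65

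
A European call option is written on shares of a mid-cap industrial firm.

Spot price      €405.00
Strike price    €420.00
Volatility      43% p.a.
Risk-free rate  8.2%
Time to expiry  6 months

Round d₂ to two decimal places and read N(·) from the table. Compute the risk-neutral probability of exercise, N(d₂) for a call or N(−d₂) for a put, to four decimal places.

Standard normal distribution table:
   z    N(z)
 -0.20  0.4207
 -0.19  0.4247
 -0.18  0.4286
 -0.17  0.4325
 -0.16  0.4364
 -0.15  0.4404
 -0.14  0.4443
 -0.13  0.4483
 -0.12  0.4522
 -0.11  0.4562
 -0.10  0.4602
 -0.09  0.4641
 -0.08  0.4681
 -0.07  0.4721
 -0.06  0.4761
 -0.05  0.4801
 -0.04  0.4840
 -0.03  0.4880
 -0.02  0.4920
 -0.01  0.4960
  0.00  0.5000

0.4443

σ√T = 0.43·√0.5 = 0.3041
ln(S/K) + (r + σ²/2)T = ln(405/420) + (0.082 + 0.43²/2)·0.5 = -0.0364 + 0.0872 = 0.0509
d₁ = 0.0509 / 0.3041 = 0.1673 → 0.17
d₂ = d₁ − σ√T = 0.1673 − 0.3041 = -0.1368 → -0.14
Pr(exercise) under Q = N(d₂) = 0.4443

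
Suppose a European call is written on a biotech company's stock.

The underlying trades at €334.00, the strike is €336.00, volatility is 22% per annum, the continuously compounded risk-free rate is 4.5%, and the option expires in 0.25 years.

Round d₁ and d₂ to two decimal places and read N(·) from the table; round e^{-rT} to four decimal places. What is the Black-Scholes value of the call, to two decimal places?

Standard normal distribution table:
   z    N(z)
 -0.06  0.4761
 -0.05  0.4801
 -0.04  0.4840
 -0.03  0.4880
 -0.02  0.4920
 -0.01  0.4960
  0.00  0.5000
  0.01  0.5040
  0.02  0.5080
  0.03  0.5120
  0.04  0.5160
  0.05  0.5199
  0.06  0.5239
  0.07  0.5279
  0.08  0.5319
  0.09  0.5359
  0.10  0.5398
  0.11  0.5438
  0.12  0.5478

€15.50

σ√T = 0.22 × 0.5000 = 0.1100
d₁ = [ln(334/336) + (0.045 + ½·0.22²)·0.25] / (σ√T) = (-0.0060 + 0.0173) / 0.1100 = 0.1030 ⇒ 0.10
d₂ = 0.1030 − 0.1100 = -0.0070 ⇒ -0.01
exp(−rT) = exp(−0.045·0.25) = 0.9888
N(d₁) = N(0.10) = 0.5398;  N(d₂) = N(-0.01) = 0.4960
C = 334·0.5398 − 336·0.9888·0.4960 = 180.2932 − 164.7895 = 15.5037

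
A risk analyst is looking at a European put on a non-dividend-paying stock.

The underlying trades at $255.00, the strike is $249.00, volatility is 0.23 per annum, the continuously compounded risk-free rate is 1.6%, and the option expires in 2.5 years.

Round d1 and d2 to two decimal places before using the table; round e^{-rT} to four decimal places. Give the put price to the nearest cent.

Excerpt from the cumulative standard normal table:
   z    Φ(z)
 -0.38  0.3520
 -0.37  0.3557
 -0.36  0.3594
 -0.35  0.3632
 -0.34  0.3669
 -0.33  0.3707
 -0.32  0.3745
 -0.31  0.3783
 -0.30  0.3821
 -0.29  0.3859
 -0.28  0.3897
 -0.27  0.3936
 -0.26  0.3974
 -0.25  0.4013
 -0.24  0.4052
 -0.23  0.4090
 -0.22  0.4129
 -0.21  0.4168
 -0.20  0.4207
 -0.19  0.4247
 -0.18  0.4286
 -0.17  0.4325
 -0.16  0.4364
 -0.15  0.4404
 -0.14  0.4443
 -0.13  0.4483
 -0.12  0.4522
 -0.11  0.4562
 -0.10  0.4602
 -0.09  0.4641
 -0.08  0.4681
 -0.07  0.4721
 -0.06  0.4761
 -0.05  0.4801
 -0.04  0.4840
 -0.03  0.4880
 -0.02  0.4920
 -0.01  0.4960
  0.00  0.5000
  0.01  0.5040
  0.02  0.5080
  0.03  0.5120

σ√T = 0.23·√2.5 = 0.3637
d₁ = [ln(255/249) + (0.016 + ½·0.23²)·2.5] / (σ√T) = (0.0238 + 0.1061) / 0.3637 = 0.3573 ⇒ 0.36
d₂ = 0.3573 − 0.3637 = -0.0064 ⇒ -0.01
e^(−rT) = e^(−0.016·2.5) = 0.9608
N(−d₂) = N(0.01) = 0.5040;  N(−d₁) = N(-0.36) = 0.3594
P = 249·0.9608·0.5040 − 255·0.3594 = 120.5766 − 91.6470 = 28.9296

$28.93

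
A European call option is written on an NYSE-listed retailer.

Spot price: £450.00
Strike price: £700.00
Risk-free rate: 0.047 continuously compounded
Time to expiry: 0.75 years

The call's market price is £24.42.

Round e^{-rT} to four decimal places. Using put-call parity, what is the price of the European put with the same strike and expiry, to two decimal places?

e^(−rT) = e^(−0.047·0.75) = 0.9654
Put-call parity: C − P = S − K·e^(−rT) = 450 − 700·0.9654 = 450 − 675.7800 = -225.7800
P = C − (C − P) = 24.42 − (-225.7800) = 250.2000

£250.20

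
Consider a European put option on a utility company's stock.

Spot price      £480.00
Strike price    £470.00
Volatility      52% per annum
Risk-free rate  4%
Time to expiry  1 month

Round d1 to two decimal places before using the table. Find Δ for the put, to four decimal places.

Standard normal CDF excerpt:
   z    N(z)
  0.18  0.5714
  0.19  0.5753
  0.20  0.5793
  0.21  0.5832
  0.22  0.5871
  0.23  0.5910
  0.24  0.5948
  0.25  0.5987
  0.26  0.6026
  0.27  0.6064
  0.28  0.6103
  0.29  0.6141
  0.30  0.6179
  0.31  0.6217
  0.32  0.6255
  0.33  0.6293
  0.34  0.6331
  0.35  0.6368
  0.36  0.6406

σ√T = 0.52·√0.08333 = 0.1501
d₁ = [ln(480/470) + (0.04 + 0.52²/2)·0.08333] / 0.1501 = [0.0211 + 0.0146] / 0.1501 = 0.2375 ⇒ 0.24
N(d₁) = N(0.24) = 0.5948
Δ_put = N(d₁) − 1 = 0.5948 − 1 = -0.4052

-0.4052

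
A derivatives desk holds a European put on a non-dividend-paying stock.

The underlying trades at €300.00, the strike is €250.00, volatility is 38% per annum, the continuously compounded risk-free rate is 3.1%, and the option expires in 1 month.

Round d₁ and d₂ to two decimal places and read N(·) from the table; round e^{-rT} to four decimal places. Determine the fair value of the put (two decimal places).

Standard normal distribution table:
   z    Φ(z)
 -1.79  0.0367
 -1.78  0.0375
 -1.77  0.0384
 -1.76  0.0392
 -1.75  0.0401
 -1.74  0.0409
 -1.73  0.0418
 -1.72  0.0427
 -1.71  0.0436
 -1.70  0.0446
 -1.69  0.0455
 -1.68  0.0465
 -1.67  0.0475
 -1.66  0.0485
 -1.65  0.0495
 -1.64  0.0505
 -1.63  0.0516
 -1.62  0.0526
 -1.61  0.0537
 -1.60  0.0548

€0.60

σ√T = 0.38 × 0.2887 = 0.1097
d₁ = [ln(300/250) + (0.031 + 0.38²/2)·0.08333] / 0.1097 = [0.1823 + 0.0086] / 0.1097 = 1.7405 → 1.74
d₂ = d₁ − σ√T = 1.7405 − 0.1097 = 1.6308 → 1.63
e^(−rT) = e^(−0.031·0.08333) = 0.9974
N(−d₂) = N(-1.63) = 0.0516;  N(−d₁) = N(-1.74) = 0.0409
P = 250·0.9974·0.0516 − 300·0.0409 = 12.8665 − 12.2700 = 0.5965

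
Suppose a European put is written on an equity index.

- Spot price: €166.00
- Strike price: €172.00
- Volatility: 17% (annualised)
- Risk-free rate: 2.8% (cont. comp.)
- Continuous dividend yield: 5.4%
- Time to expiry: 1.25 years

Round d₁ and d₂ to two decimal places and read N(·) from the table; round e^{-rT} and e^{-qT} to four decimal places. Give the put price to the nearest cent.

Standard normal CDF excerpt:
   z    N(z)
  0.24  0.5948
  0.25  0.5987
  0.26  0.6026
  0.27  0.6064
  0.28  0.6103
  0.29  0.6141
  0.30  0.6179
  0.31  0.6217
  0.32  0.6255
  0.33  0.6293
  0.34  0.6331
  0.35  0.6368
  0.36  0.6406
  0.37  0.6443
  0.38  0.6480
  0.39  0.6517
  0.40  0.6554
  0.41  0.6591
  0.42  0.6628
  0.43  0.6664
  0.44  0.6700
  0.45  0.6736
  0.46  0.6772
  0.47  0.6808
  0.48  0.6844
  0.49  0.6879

σ√T = 0.17 × 1.1180 = 0.1901
ln(S/K) + (r − q + σ²/2)T = ln(166/172) + (0.028 − 0.054 + 0.17²/2)·1.25 = -0.0355 − 0.0144 = -0.0499
d₁ = -0.0499 / 0.1901 = -0.2628 ⇒ -0.26
d₂ = d₁ − σ√T = -0.2628 − 0.1901 = -0.4528 ⇒ -0.45
exp(−qT) = exp(−0.054·1.25) = 0.9347;  exp(−rT) = exp(−0.028·1.25) = 0.9656
N(−d₂) = N(0.45) = 0.6736;  N(−d₁) = N(0.26) = 0.6026
P = 172·0.9656·0.6736 − 166·0.9347·0.6026 = 111.8736 − 93.4995 = 18.3741

€18.37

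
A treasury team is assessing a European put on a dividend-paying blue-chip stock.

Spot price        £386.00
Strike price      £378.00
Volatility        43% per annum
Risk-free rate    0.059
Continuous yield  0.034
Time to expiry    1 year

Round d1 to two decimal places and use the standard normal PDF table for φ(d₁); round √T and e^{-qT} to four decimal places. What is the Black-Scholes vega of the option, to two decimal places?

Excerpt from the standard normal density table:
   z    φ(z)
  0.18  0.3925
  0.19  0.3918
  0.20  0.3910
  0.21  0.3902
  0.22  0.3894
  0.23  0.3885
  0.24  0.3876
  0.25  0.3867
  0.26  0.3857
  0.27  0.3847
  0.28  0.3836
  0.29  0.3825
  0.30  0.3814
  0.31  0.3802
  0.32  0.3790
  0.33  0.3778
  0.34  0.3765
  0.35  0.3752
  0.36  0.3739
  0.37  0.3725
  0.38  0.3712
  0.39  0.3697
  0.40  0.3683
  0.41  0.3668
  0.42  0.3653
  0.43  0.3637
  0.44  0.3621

141.41

σ√T = 0.43·√1 = 0.4300
d₁ = [ln(386/378) + (0.059 − 0.034 + ½·0.43²)·1] / (σ√T) = (0.0209 + 0.1174) / 0.4300 = 0.3218 ⇒ 0.32
√T = √1 = 1.0000
φ(d₁) = φ(0.32) = 0.3790
exp(−qT) = exp(−0.034·1) = 0.9666
vega = S·exp(−qT)·φ(d₁)·√T = 386·0.9666·0.3790·1.0000 = 141.4078
(Vega is the same for a European call and put with the same parameters.)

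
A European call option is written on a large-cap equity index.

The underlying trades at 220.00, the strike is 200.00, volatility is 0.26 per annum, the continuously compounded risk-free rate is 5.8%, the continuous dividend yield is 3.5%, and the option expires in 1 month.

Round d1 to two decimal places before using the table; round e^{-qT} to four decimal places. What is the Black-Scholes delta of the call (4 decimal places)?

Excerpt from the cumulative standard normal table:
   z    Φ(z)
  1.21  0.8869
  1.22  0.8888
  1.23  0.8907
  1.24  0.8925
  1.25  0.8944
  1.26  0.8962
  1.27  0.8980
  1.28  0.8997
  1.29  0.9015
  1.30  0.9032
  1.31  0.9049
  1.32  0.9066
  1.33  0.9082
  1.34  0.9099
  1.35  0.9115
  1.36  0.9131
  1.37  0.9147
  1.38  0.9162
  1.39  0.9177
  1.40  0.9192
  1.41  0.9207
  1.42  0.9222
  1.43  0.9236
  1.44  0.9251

0.9056

σ√T = 0.26 × 0.2887 = 0.0751
ln(S/K) + (r − q + σ²/2)T = ln(220/200) + (0.058 − 0.035 + 0.26²/2)·0.08333 = 0.0953 + 0.0047 = 0.1000
d₁ = 0.1000 / 0.0751 = 1.3329 → 1.33
N(d₁) = N(1.33) = 0.9082
Δ_call = exp(−qT)·N(d₁) = 0.9971·0.9082 = 0.9056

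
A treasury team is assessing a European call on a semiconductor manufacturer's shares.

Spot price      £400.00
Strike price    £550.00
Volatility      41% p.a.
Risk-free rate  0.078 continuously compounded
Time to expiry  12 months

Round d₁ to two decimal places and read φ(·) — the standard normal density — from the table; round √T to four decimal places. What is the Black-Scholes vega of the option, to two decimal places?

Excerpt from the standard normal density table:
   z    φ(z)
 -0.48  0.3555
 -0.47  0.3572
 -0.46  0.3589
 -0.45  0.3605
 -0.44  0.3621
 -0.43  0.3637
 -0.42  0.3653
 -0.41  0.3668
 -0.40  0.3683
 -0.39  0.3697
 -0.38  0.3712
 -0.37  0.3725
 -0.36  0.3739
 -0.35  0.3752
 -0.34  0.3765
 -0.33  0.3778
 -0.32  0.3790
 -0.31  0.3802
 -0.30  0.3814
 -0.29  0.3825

σ√T = 0.41 × 1.0000 = 0.4100
d₁ = [ln(400/550) + (0.078 + 0.41²/2)·1] / 0.4100 = [-0.3185 + 0.1620] / 0.4100 = -0.3815 ≈ -0.38
√T = √1 = 1.0000
φ(d₁) = φ(-0.38) = 0.3712
vega = S·φ(d₁)·√T = 400·0.3712·1.0000 = 148.4800

148.48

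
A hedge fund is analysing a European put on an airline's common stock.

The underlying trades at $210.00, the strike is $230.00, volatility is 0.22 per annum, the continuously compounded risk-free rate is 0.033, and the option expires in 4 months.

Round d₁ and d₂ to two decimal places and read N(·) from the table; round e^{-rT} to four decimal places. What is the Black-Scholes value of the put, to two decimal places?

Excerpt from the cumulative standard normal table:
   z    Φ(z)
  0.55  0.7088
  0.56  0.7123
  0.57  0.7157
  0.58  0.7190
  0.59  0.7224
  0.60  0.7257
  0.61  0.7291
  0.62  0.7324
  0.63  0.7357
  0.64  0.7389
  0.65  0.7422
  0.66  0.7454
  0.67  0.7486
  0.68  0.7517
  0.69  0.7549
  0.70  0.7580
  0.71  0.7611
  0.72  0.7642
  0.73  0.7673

σ√T = 0.22·√0.3333 = 0.1270
d₁ = [ln(210/230) + (0.033 + 0.22²/2)·0.3333] / 0.1270 = [-0.0910 + 0.0191] / 0.1270 = -0.5661 ⇒ -0.57
d₂ = d₁ − σ√T = -0.5661 − 0.1270 = -0.6931 ⇒ -0.69
e^(−rT) = e^(−0.033·0.3333) = 0.9891
P = 230·0.9891·N(0.69) − 210·N(0.57) = 230·0.9891·0.7549 − 210·0.7157 = 171.7345 − 150.2970 = 21.4375

$21.44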